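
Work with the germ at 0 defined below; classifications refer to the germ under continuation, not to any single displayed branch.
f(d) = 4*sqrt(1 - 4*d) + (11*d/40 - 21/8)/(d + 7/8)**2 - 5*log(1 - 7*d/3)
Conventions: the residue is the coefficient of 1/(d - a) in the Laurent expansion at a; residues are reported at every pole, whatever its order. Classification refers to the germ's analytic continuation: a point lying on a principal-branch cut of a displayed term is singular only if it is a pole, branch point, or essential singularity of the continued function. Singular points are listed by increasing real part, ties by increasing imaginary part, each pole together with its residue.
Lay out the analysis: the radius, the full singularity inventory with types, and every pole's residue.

Radius of convergence at 0: 1/4.
At -7/8: a pole of order 2; residue 11/40.
At 1/4: an algebraic (square-root) branch point.
At 3/7: a logarithmic branch point.

Denominator factor (d + 7/8)^2: pole of order 2 at -7/8, modulus 7/8.
Branch term (-5)*log(1 - d/(3/7)): its argument vanishes at d = 3/7, a logarithmic branch point, modulus 3/7.
Branch term (4)*sqrt(1 - d/(1/4)): its argument vanishes at d = 1/4, a square-root branch point, modulus 1/4.
The radius of convergence is the smallest modulus among the singular points: 1/4.
The branch terms are analytic at -7/8 and contribute nothing to the residue; only the rational part matters.
At the order-2 pole -7/8 set g(d) = (d - (-7/8))^2*(rational part) = 11*d/40 - 21/8.
Order-2 pole: residue = g'(a); g'(-7/8) = 11/40, so the residue is 11/40.
List the singular points by increasing real part (a conjugate pair: the negative imaginary part first).


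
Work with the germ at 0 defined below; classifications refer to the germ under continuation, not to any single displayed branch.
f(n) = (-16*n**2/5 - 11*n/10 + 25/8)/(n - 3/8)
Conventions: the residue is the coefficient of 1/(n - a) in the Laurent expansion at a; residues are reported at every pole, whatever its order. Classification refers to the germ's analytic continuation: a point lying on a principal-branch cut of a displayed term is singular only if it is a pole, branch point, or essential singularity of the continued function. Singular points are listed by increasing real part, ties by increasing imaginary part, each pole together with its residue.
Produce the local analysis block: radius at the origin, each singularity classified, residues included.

Radius of convergence at 0: 3/8.
At 3/8: a pole of order 1; residue 181/80.

Denominator factor (n - 3/8): pole of order 1 at 3/8, modulus 3/8.
The radius of convergence is the smallest modulus among the singular points: 3/8.
At the order-1 pole 3/8 set g(n) = (n - (3/8))*f(n) = -16*n**2/5 - 11*n/10 + 25/8.
Simple pole: residue = g(a) at a = 3/8, which is 181/80.


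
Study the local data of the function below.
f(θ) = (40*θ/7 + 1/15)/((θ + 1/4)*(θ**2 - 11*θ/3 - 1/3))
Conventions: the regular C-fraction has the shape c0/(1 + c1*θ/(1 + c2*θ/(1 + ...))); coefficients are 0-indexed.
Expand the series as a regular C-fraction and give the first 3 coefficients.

Taylor coefficients (expand at 0): a_0 = -4/5, a_1 = -396/7, a_2 = 30848/35.
c0 = a_0 = -4/5. Peel one level at a time: if S = 1 + c*θ/S' with S'(0) = 1, then c is the θ-coefficient of S and S' = c*θ/(S - 1).
S_1 = c0/f = 1 + (-495/7)*θ + (299009/49)*θ^2 + ...; c1 = -495/7.
S_2 = c1*θ/(S_1 - 1) = 1 + (299009/3465)*θ + ...; c2 = 299009/3465.

The regular C-fraction coefficients are [-4/5, -495/7, 299009/3465].


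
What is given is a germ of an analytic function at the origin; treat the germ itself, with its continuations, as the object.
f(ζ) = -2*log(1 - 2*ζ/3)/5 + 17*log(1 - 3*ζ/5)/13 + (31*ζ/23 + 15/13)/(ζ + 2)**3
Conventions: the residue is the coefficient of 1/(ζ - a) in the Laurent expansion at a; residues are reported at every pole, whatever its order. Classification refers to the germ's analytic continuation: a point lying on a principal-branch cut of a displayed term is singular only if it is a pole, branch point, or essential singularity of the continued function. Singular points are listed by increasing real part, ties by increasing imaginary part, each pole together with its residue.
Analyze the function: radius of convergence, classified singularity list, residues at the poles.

Radius of convergence at 0: 3/2.
At -2: a pole of order 3; residue 0.
At 3/2: a logarithmic branch point.
At 5/3: a logarithmic branch point.

Denominator factor (ζ + 2)^3: pole of order 3 at -2, modulus 2.
Branch term (-2/5)*log(1 - ζ/(3/2)): its argument vanishes at ζ = 3/2, a logarithmic branch point, modulus 3/2.
Branch term (17/13)*log(1 - ζ/(5/3)): its argument vanishes at ζ = 5/3, a logarithmic branch point, modulus 5/3.
The radius of convergence is the smallest modulus among the singular points: 3/2.
The branch terms are analytic at -2 and contribute nothing to the residue; only the rational part matters.
At the order-3 pole -2 set g(ζ) = (ζ - (-2))^3*(rational part) = 31*ζ/23 + 15/13.
Order-3 pole: residue = g''(a)/2; g''(-2) = 0, so the residue is 0.
List the singular points by increasing real part (a conjugate pair: the negative imaginary part first).


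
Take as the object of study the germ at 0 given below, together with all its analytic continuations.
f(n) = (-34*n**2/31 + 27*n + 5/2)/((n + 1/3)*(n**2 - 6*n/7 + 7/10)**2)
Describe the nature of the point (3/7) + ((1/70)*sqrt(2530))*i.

The denominator factor n**2 - 6*n/7 + 7/10 vanishes at (3/7) + ((1/70)*sqrt(2530))*i and appears to the power 2; the numerator there equals (219287/15190) + ((1131/3038)*sqrt(2530))*i, nonzero, and no other factor vanishes.
Hence a pole whose order is the multiplicity, 2.

The point is a pole of order 2.


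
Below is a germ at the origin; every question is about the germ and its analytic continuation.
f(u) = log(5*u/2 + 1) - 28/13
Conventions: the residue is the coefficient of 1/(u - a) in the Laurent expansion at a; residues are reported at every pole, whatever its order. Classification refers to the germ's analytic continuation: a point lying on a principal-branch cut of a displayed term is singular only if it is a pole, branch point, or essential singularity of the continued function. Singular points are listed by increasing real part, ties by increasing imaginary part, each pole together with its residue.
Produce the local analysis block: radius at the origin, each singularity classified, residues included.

Radius of convergence at 0: 2/5.
At -2/5: a logarithmic branch point.

Branch term (1)*log(1 - u/(-2/5)): its argument vanishes at u = -2/5, a logarithmic branch point, modulus 2/5.
The radius of convergence is the smallest modulus among the singular points: 2/5.


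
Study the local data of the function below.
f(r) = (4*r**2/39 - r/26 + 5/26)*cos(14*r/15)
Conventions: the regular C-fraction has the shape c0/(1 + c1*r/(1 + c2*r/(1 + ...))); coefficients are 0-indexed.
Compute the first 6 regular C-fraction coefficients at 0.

Taylor coefficients (expand at 0): a_0 = 5/26, a_1 = -1/26, a_2 = 11/585, a_3 = 49/2925, a_4 = -15239/394875, a_5 = -2401/1974375.
c0 = a_0 = 5/26. Peel one level at a time: if S = 1 + c*r/S' with S'(0) = 1, then c is the r-coefficient of S and S' = c*r/(S - 1).
S_1 = c0/f = 1 + (1/5)*r + (-13/225)*r^2 + ...; c1 = 1/5.
S_2 = c1*r/(S_1 - 1) = 1 + (13/45)*r + (1366/2025)*r^2 + ...; c2 = 13/45.
S_3 = c2*r/(S_2 - 1) = 1 + (-1366/585)*r + (160778/22815)*r^2 + ...; c3 = -1366/585.
S_4 = c3*r/(S_3 - 1) = 1 + (80389/26637)*r + (23904356/20992005)*r^2 + ...; c4 = 80389/26637.
S_5 = c4*r/(S_4 - 1) = 1 + (-16355612/43346595)*r + ...; c5 = -16355612/43346595.

The regular C-fraction coefficients are [5/26, 1/5, 13/45, -1366/585, 80389/26637, -16355612/43346595].


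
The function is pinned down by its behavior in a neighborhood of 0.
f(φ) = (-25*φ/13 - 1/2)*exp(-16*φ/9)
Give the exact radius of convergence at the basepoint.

The radius of convergence is infinite.

The factor exp(-16*φ/9) is entire and contributes no finite singular point.
The polynomial part has no poles.
No finite singular points: the Taylor series at 0 converges everywhere.


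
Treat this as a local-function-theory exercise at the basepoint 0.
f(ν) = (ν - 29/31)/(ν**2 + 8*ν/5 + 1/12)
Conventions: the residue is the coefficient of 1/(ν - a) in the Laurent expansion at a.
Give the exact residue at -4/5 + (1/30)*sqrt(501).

The residue is 1/2 - (269/5177)*sqrt(501).

The factor ν**2 + 8*ν/5 + 1/12 splits as (ν - a)(ν - a') with a = -4/5 + (1/30)*sqrt(501), a' = -4/5 - (1/30)*sqrt(501). At the order-1 pole a set g(ν) = (ν - a)*f(ν) = [ν - 29/31] / (ν - a').
Simple pole: residue = g(a) at a = -4/5 + (1/30)*sqrt(501), which is 1/2 - (269/5177)*sqrt(501).


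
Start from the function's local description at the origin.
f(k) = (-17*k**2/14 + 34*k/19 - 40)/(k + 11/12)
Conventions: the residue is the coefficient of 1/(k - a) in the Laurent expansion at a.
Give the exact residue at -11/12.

The residue is -1634075/38304.

At the order-1 pole -11/12 set g(k) = (k - (-11/12))*f(k) = -17*k**2/14 + 34*k/19 - 40.
Simple pole: residue = g(a) at a = -11/12, which is -1634075/38304.


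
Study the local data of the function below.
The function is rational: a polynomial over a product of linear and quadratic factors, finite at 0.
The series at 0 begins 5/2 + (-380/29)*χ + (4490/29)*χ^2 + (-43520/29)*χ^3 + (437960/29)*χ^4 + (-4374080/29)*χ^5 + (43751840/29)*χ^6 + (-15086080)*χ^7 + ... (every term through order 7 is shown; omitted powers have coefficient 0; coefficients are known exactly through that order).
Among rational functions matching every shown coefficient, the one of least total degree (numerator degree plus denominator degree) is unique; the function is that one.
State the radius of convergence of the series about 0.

No rational of total degree below 3 reproduces all 8 coefficients; solving the [1/2] Pade equations on them gives f(χ) = (-10*χ/29 - 1/8)/((χ - 1/2)*(χ + 1/10)), whose expansion matches every shown term.
Denominator factor (χ - 1/2): pole of order 1 at 1/2, modulus 1/2.
Denominator factor (χ + 1/10): pole of order 1 at -1/10, modulus 1/10.
The radius of convergence is the smallest modulus among the singular points: 1/10.

The radius of convergence is 1/10.


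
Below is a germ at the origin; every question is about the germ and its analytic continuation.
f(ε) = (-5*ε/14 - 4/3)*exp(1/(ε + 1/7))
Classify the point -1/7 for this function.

The exponent 1/(ε - (-1/7)) has a pole at -1/7, so exp(1/(ε - (-1/7))) takes every nonzero value near it: an essential singularity (not a pole of any order).

The point is an essential singularity.


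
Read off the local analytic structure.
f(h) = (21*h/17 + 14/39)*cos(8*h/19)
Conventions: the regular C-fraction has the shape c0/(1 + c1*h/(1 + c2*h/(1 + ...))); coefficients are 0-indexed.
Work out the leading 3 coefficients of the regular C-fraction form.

Taylor coefficients (expand at 0): a_0 = 14/39, a_1 = 21/17, a_2 = -448/14079.
c0 = a_0 = 14/39. Peel one level at a time: if S = 1 + c*h/S' with S'(0) = 1, then c is the h-coefficient of S and S' = c*h/(S - 1).
S_1 = c0/f = 1 + (-117/34)*h + (4978721/417316)*h^2 + ...; c1 = -117/34.
S_2 = c1*h/(S_1 - 1) = 1 + (4978721/1436058)*h + ...; c2 = 4978721/1436058.

The regular C-fraction coefficients are [14/39, -117/34, 4978721/1436058].


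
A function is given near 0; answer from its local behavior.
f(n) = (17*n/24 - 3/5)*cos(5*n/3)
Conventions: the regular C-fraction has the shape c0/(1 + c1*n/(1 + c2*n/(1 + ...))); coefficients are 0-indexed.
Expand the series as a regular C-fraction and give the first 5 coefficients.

The regular C-fraction coefficients are [-3/5, 85/72, -2885/1224, 20/17, 850/1731].

Taylor coefficients (expand at 0): a_0 = -3/5, a_1 = 17/24, a_2 = 5/6, a_3 = -425/432, a_4 = -125/648.
c0 = a_0 = -3/5. Peel one level at a time: if S = 1 + c*n/S' with S'(0) = 1, then c is the n-coefficient of S and S' = c*n/(S - 1).
S_1 = c0/f = 1 + (85/72)*n + (14425/5184)*n^2 + ...; c1 = 85/72.
S_2 = c1*n/(S_1 - 1) = 1 + (-2885/1224)*n + (14425/5202)*n^2 + ...; c2 = -2885/1224.
S_3 = c2*n/(S_2 - 1) = 1 + (20/17)*n + (-1000/1731)*n^2 + ...; c3 = 20/17.
S_4 = c3*n/(S_3 - 1) = 1 + (850/1731)*n + ...; c4 = 850/1731.


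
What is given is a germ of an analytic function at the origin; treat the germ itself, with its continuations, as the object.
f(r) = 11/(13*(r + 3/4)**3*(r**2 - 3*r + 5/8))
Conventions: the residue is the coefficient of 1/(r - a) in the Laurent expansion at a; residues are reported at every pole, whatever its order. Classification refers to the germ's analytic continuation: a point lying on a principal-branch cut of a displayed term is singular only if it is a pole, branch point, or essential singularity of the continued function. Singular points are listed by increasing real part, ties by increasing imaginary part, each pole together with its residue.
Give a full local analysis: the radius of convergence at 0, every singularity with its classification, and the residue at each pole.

Radius of convergence at 0: 3/2 - (1/4)*sqrt(26).
At -3/4: a pole of order 3; residue 68864/196625.
At 3/2 - (1/4)*sqrt(26): a pole of order 1; residue -34432/196625 - (91584/2556125)*sqrt(26).
At 3/2 + (1/4)*sqrt(26): a pole of order 1; residue -34432/196625 + (91584/2556125)*sqrt(26).

Denominator factor (r + 3/4)^3: pole of order 3 at -3/4, modulus 3/4.
Denominator factor (r**2 - 3*r + 5/8): discriminant 13/2, real irrational roots 3/2 + (1/4)*sqrt(26) and 3/2 - (1/4)*sqrt(26); poles of order 1, moduli 3/2 + (1/4)*sqrt(26) and 3/2 - (1/4)*sqrt(26).
The radius of convergence is the smallest modulus among the singular points: 3/2 - (1/4)*sqrt(26).
At the order-3 pole -3/4 set g(r) = (r - (-3/4))^3*f(r) = 11/(13*(r**2 - 3*r + 5/8)).
Order-3 pole: residue = g''(a)/2; g''(-3/4) = 137728/196625, so the residue is 68864/196625.
The factor r**2 - 3*r + 5/8 splits as (r - a)(r - a') with a = 3/2 - (1/4)*sqrt(26), a' = 3/2 + (1/4)*sqrt(26). At the order-1 pole a set g(r) = (r - a)*f(r) = [11/(13*(r + 3/4)**3)] / (r - a').
Simple pole: residue = g(a) at a = 3/2 - (1/4)*sqrt(26), which is -34432/196625 - (91584/2556125)*sqrt(26).
The factor r**2 - 3*r + 5/8 splits as (r - a)(r - a') with a = 3/2 + (1/4)*sqrt(26), a' = 3/2 - (1/4)*sqrt(26). At the order-1 pole a set g(r) = (r - a)*f(r) = [11/(13*(r + 3/4)**3)] / (r - a').
Simple pole: residue = g(a) at a = 3/2 + (1/4)*sqrt(26), which is -34432/196625 + (91584/2556125)*sqrt(26).
List the singular points by increasing real part (a conjugate pair: the negative imaginary part first).


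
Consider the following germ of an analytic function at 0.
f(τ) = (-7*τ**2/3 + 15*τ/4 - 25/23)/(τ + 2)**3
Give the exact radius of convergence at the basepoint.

Denominator factor (τ + 2)^3: pole of order 3 at -2, modulus 2.
The radius of convergence is the smallest modulus among the singular points: 2.

The radius of convergence is 2.


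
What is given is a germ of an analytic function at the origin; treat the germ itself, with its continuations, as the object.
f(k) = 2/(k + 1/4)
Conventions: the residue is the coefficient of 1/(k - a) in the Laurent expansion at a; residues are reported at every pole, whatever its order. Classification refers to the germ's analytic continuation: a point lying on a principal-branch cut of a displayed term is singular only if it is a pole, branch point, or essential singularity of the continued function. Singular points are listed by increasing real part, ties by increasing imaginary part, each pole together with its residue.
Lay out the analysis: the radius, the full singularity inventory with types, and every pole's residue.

Radius of convergence at 0: 1/4.
At -1/4: a pole of order 1; residue 2.

Denominator factor (k + 1/4): pole of order 1 at -1/4, modulus 1/4.
The radius of convergence is the smallest modulus among the singular points: 1/4.
At the order-1 pole -1/4 set g(k) = (k - (-1/4))*f(k) = 2.
Simple pole: residue = g(a) at a = -1/4, which is 2.


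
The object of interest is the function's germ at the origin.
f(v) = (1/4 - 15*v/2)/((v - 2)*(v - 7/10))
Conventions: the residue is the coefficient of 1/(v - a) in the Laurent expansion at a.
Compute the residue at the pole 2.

At the order-1 pole 2 set g(v) = (v - (2))*f(v) = (1/4 - 15*v/2)/(v - 7/10).
Simple pole: residue = g(a) at a = 2, which is -295/26.

The residue is -295/26.


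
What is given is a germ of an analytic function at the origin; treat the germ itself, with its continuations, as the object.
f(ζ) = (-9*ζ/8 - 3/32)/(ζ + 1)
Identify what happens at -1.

The point is a pole of order 1.

The denominator factor ζ + 1 vanishes at -1 and appears to the power 1; the numerator there equals 33/32, nonzero, and no other factor vanishes.
Hence a pole whose order is the multiplicity, 1.


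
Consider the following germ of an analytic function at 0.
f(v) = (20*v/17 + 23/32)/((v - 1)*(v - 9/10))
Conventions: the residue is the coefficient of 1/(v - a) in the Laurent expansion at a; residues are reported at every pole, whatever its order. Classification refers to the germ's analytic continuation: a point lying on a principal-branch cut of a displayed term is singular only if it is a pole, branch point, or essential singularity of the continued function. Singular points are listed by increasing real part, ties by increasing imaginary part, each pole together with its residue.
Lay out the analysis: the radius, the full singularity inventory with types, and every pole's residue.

Denominator factor (v - 1): pole of order 1 at 1, modulus 1.
Denominator factor (v - 9/10): pole of order 1 at 9/10, modulus 9/10.
The radius of convergence is the smallest modulus among the singular points: 9/10.
At the order-1 pole 9/10 set g(v) = (v - (9/10))*f(v) = (20*v/17 + 23/32)/(v - 1).
Simple pole: residue = g(a) at a = 9/10, which is -4835/272.
At the order-1 pole 1 set g(v) = (v - (1))*f(v) = (20*v/17 + 23/32)/(v - 9/10).
Simple pole: residue = g(a) at a = 1, which is 5155/272.
List the singular points by increasing real part (a conjugate pair: the negative imaginary part first).

Radius of convergence at 0: 9/10.
At 9/10: a pole of order 1; residue -4835/272.
At 1: a pole of order 1; residue 5155/272.


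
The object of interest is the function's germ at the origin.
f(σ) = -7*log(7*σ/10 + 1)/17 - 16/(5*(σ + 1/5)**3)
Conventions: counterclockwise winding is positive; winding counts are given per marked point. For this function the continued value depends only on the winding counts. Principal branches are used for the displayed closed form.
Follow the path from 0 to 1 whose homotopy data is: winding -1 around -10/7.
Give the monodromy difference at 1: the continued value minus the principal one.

Continued minus principal equals (14/17)*pi*i.

The rational part is single-valued and drops out of the difference; each branch term changes only by its own monodromy.
(-7/17)*log(1 - σ/(-10/7)): each positive loop around -10/7 adds 2*pi*i to the log, so winding -1 contributes (-7/17)*(-1)*2*pi*i = (14/17)*pi*i.
Summing the contributions at σ = 1 gives (14/17)*pi*i.


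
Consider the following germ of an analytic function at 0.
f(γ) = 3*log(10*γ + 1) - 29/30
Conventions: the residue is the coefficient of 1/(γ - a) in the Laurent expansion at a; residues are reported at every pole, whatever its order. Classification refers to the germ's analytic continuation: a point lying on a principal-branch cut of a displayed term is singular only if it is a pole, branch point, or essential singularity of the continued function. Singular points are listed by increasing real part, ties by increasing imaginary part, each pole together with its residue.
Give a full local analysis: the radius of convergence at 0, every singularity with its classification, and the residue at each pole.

Branch term (3)*log(1 - γ/(-1/10)): its argument vanishes at γ = -1/10, a logarithmic branch point, modulus 1/10.
The radius of convergence is the smallest modulus among the singular points: 1/10.

Radius of convergence at 0: 1/10.
At -1/10: a logarithmic branch point.


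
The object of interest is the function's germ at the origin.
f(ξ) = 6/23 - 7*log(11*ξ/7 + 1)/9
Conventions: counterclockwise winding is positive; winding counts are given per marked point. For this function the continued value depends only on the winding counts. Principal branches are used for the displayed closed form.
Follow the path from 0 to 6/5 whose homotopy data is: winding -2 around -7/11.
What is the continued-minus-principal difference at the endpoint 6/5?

The rational part is single-valued and drops out of the difference; each branch term changes only by its own monodromy.
(-7/9)*log(1 - ξ/(-7/11)): each positive loop around -7/11 adds 2*pi*i to the log, so winding -2 contributes (-7/9)*(-2)*2*pi*i = (28/9)*pi*i.
Summing the contributions at ξ = 6/5 gives (28/9)*pi*i.

Continued minus principal equals (28/9)*pi*i.


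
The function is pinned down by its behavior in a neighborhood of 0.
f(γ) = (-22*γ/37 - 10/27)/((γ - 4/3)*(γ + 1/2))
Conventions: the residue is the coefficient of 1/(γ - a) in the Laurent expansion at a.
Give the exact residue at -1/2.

At the order-1 pole -1/2 set g(γ) = (γ - (-1/2))*f(γ) = (-22*γ/37 - 10/27)/(γ - 4/3).
Simple pole: residue = g(a) at a = -1/2, which is 146/3663.

The residue is 146/3663.


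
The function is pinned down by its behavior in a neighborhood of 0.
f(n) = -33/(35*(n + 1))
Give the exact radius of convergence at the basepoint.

Denominator factor (n + 1): pole of order 1 at -1, modulus 1.
The radius of convergence is the smallest modulus among the singular points: 1.

The radius of convergence is 1.


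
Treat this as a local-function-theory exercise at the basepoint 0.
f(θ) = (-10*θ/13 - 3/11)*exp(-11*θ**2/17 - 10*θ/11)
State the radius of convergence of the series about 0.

The radius of convergence is infinite.

The factor exp(-11*θ**2/17 - 10*θ/11) is entire and contributes no finite singular point.
The polynomial part has no poles.
No finite singular points: the Taylor series at 0 converges everywhere.


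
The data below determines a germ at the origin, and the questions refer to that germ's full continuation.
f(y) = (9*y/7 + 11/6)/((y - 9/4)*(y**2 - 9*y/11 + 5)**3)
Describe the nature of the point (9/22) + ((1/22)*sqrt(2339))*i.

The denominator factor y**2 - 9*y/11 + 5 vanishes at (9/22) + ((1/22)*sqrt(2339))*i and appears to the power 3; the numerator there equals (545/231) + ((9/154)*sqrt(2339))*i, nonzero, and no other factor vanishes.
Hence a pole whose order is the multiplicity, 3.

The point is a pole of order 3.


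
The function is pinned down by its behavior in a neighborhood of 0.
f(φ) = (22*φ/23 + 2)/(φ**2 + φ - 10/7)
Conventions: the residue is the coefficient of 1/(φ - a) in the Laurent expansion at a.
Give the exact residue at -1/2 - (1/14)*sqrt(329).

The factor φ**2 + φ - 10/7 splits as (φ - a)(φ - a') with a = -1/2 - (1/14)*sqrt(329), a' = -1/2 + (1/14)*sqrt(329). At the order-1 pole a set g(φ) = (φ - a)*f(φ) = [22*φ/23 + 2] / (φ - a').
Simple pole: residue = g(a) at a = -1/2 - (1/14)*sqrt(329), which is 11/23 - (35/1081)*sqrt(329).

The residue is 11/23 - (35/1081)*sqrt(329).


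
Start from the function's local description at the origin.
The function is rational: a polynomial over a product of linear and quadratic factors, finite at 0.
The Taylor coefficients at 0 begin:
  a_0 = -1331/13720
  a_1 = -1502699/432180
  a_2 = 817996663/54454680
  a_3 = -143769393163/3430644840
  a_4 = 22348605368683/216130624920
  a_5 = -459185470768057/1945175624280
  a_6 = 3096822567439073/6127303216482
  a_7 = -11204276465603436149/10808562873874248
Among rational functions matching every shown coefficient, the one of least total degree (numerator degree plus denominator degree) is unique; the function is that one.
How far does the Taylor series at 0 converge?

No rational of total degree below 6 reproduces all 8 coefficients; solving the [1/5] Pade equations on them gives f(x) = (-x - 1/40)/((x + 7/11)**3*(x**2 - 5*x/9 + 1)), whose expansion matches every shown term.
Denominator factor (x**2 - 5*x/9 + 1): discriminant -299/81, complex-conjugate roots (5/18) + ((1/18)*sqrt(299))*i and (5/18) - ((1/18)*sqrt(299))*i; poles of order 1, moduli 1 and 1.
Denominator factor (x + 7/11)^3: pole of order 3 at -7/11, modulus 7/11.
The radius of convergence is the smallest modulus among the singular points: 7/11.

The radius of convergence is 7/11.


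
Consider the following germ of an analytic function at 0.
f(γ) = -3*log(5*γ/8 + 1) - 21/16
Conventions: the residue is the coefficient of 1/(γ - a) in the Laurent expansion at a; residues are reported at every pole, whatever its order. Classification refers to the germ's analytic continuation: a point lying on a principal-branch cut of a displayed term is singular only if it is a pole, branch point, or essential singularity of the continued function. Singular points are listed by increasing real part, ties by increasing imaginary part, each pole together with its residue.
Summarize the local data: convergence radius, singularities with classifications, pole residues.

Branch term (-3)*log(1 - γ/(-8/5)): its argument vanishes at γ = -8/5, a logarithmic branch point, modulus 8/5.
The radius of convergence is the smallest modulus among the singular points: 8/5.

Radius of convergence at 0: 8/5.
At -8/5: a logarithmic branch point.


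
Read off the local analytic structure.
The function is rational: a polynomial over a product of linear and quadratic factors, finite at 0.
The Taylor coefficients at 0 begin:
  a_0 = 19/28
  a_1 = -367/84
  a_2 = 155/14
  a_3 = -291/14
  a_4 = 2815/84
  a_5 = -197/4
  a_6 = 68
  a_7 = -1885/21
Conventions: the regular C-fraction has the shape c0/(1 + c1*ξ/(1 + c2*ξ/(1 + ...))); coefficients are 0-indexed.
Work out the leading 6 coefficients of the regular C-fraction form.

Taylor coefficients (read off): a_0 = 19/28, a_1 = -367/84, a_2 = 155/14, a_3 = -291/14, a_4 = 2815/84, a_5 = -197/4.
c0 = a_0 = 19/28. Peel one level at a time: if S = 1 + c*ξ/S' with S'(0) = 1, then c is the ξ-coefficient of S and S' = c*ξ/(S - 1).
S_1 = c0/f = 1 + (367/57)*ξ + (81679/3249)*ξ^2 + ...; c1 = 367/57.
S_2 = c1*ξ/(S_1 - 1) = 1 + (-81679/20919)*ξ + (224118/134689)*ξ^2 + ...; c2 = -81679/20919.
S_3 = c2*ξ/(S_2 - 1) = 1 + (12774726/29976193)*ξ + (923073789/6671459041)*ξ^2 + ...; c3 = 12774726/29976193.
S_4 = c3*ξ/(S_3 - 1) = 1 + (-5943299659/18305734122)*ξ + (5943299659/50228877924)*ξ^2 + ...; c4 = -5943299659/18305734122.
S_5 = c4*ξ/(S_4 - 1) = 1 + (81679/224118)*ξ + ...; c5 = 81679/224118.

The regular C-fraction coefficients are [19/28, 367/57, -81679/20919, 12774726/29976193, -5943299659/18305734122, 81679/224118].


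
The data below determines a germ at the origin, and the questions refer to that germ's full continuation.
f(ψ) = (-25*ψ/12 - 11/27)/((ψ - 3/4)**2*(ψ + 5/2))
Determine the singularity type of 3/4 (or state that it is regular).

The denominator factor ψ - 3/4 vanishes at 3/4 and appears to the power 2; the numerator there equals -851/432, nonzero, and no other factor vanishes.
Hence a pole whose order is the multiplicity, 2.

The point is a pole of order 2.


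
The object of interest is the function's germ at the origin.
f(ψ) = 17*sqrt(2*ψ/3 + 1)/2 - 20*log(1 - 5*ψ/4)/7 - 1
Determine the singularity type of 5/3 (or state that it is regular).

The point is a regular point.

There is no denominator, hence no pole anywhere.
Branch term log(1 - ψ/(4/5)): argument at 5/3 is -13/12, nonzero, so 5/3 is not its branch point (a point on a principal cut is still regular for the continued germ).
Branch term sqrt(1 - ψ/(-3/2)): argument at 5/3 is 19/9, nonzero, so 5/3 is not its branch point (a point on a principal cut is still regular for the continued germ).
So the germ continues analytically to 5/3.


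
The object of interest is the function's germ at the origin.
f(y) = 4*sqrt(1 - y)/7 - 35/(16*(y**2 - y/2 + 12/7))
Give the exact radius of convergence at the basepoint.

Denominator factor (y**2 - y/2 + 12/7): discriminant -185/28, complex-conjugate roots (1/4) + ((1/28)*sqrt(1295))*i and (1/4) - ((1/28)*sqrt(1295))*i; poles of order 1, moduli (2/7)*sqrt(21) and (2/7)*sqrt(21).
Branch term (4/7)*sqrt(1 - y/(1)): its argument vanishes at y = 1, a square-root branch point, modulus 1.
The radius of convergence is the smallest modulus among the singular points: 1.

The radius of convergence is 1.


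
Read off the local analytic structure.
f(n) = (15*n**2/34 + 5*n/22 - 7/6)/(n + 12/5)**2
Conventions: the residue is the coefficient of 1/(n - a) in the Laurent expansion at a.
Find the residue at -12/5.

At the order-2 pole -12/5 set g(n) = (n - (-12/5))^2*f(n) = 15*n**2/34 + 5*n/22 - 7/6.
Order-2 pole: residue = g'(a); g'(-12/5) = -707/374, so the residue is -707/374.

The residue is -707/374.


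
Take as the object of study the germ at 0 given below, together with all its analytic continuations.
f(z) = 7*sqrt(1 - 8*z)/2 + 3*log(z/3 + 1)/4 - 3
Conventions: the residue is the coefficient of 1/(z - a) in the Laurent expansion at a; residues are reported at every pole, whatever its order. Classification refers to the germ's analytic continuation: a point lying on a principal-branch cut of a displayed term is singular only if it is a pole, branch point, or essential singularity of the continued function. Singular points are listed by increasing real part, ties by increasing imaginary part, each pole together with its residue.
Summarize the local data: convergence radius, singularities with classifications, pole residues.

Radius of convergence at 0: 1/8.
At -3: a logarithmic branch point.
At 1/8: an algebraic (square-root) branch point.

Branch term (3/4)*log(1 - z/(-3)): its argument vanishes at z = -3, a logarithmic branch point, modulus 3.
Branch term (7/2)*sqrt(1 - z/(1/8)): its argument vanishes at z = 1/8, a square-root branch point, modulus 1/8.
The radius of convergence is the smallest modulus among the singular points: 1/8.
List the singular points by increasing real part (a conjugate pair: the negative imaginary part first).


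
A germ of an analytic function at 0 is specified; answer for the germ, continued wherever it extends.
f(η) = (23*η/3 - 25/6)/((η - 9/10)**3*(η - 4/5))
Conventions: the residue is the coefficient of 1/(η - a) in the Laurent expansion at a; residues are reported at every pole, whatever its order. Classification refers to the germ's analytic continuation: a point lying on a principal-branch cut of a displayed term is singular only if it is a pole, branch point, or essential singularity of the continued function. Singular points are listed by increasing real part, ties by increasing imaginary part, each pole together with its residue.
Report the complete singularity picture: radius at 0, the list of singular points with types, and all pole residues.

Radius of convergence at 0: 4/5.
At 4/5: a pole of order 1; residue -5900/3.
At 9/10: a pole of order 3; residue 5900/3.

Denominator factor (η - 9/10)^3: pole of order 3 at 9/10, modulus 9/10.
Denominator factor (η - 4/5): pole of order 1 at 4/5, modulus 4/5.
The radius of convergence is the smallest modulus among the singular points: 4/5.
At the order-1 pole 4/5 set g(η) = (η - (4/5))*f(η) = (23*η/3 - 25/6)/(η - 9/10)**3.
Simple pole: residue = g(a) at a = 4/5, which is -5900/3.
At the order-3 pole 9/10 set g(η) = (η - (9/10))^3*f(η) = (23*η/3 - 25/6)/(η - 4/5).
Order-3 pole: residue = g''(a)/2; g''(9/10) = 11800/3, so the residue is 5900/3.
List the singular points by increasing real part (a conjugate pair: the negative imaginary part first).


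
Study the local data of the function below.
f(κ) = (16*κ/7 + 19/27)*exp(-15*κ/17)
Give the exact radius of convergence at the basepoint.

The factor exp(-15*κ/17) is entire and contributes no finite singular point.
The polynomial part has no poles.
No finite singular points: the Taylor series at 0 converges everywhere.

The radius of convergence is infinite.


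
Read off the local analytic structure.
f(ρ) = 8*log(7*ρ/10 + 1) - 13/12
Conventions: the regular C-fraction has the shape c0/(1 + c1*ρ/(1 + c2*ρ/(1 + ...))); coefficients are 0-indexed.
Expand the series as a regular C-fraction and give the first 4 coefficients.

Taylor coefficients (expand at 0): a_0 = -13/12, a_1 = 28/5, a_2 = -49/25, a_3 = 343/375.
c0 = a_0 = -13/12. Peel one level at a time: if S = 1 + c*ρ/S' with S'(0) = 1, then c is the ρ-coefficient of S and S' = c*ρ/(S - 1).
S_1 = c0/f = 1 + (336/65)*ρ + (105252/4225)*ρ^2 + ...; c1 = 336/65.
S_2 = c1*ρ/(S_1 - 1) = 1 + (-1253/260)*ρ + (-49/1200)*ρ^2 + ...; c2 = -1253/260.
S_3 = c2*ρ/(S_2 - 1) = 1 + (-91/10740)*ρ + ...; c3 = -91/10740.

The regular C-fraction coefficients are [-13/12, 336/65, -1253/260, -91/10740].


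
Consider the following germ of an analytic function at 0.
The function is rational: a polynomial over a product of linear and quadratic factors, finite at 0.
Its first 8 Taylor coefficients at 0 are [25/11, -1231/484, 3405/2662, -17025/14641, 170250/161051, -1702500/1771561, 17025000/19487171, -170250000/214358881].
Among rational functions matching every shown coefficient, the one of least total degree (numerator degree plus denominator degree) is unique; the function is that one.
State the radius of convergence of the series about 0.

No rational of total degree below 3 reproduces all 8 coefficients; solving the [2/1] Pade equations on them gives f(h) = (-25*h**2/22 - 21*h/40 + 5/2)/(h + 11/10), whose expansion matches every shown term.
Denominator factor (h + 11/10): pole of order 1 at -11/10, modulus 11/10.
The radius of convergence is the smallest modulus among the singular points: 11/10.

The radius of convergence is 11/10.


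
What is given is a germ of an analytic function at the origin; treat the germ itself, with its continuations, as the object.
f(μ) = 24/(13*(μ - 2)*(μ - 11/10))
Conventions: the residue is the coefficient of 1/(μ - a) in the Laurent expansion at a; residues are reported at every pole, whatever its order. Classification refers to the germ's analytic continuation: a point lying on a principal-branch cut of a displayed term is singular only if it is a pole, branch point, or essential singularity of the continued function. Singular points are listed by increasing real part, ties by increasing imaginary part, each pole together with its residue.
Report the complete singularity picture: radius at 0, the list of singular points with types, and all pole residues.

Denominator factor (μ - 11/10): pole of order 1 at 11/10, modulus 11/10.
Denominator factor (μ - 2): pole of order 1 at 2, modulus 2.
The radius of convergence is the smallest modulus among the singular points: 11/10.
At the order-1 pole 11/10 set g(μ) = (μ - (11/10))*f(μ) = 24/(13*(μ - 2)).
Simple pole: residue = g(a) at a = 11/10, which is -80/39.
At the order-1 pole 2 set g(μ) = (μ - (2))*f(μ) = 24/(13*(μ - 11/10)).
Simple pole: residue = g(a) at a = 2, which is 80/39.
List the singular points by increasing real part (a conjugate pair: the negative imaginary part first).

Radius of convergence at 0: 11/10.
At 11/10: a pole of order 1; residue -80/39.
At 2: a pole of order 1; residue 80/39.


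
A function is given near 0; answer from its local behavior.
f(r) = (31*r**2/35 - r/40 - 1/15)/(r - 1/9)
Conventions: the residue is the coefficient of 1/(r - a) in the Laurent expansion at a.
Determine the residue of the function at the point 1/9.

The residue is -1327/22680.

At the order-1 pole 1/9 set g(r) = (r - (1/9))*f(r) = 31*r**2/35 - r/40 - 1/15.
Simple pole: residue = g(a) at a = 1/9, which is -1327/22680.


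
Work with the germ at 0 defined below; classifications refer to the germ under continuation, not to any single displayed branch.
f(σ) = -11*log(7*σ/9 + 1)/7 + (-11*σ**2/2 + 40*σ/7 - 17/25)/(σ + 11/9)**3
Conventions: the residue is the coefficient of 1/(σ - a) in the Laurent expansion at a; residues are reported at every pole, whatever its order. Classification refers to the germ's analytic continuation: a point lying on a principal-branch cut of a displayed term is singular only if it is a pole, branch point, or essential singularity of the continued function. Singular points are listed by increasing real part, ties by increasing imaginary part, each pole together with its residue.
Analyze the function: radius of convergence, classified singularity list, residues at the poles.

Radius of convergence at 0: 11/9.
At -9/7: a logarithmic branch point.
At -11/9: a pole of order 3; residue -11/2.

Denominator factor (σ + 11/9)^3: pole of order 3 at -11/9, modulus 11/9.
Branch term (-11/7)*log(1 - σ/(-9/7)): its argument vanishes at σ = -9/7, a logarithmic branch point, modulus 9/7.
The radius of convergence is the smallest modulus among the singular points: 11/9.
The branch term is analytic at -11/9 and contributes nothing to the residue; only the rational part matters.
At the order-3 pole -11/9 set g(σ) = (σ - (-11/9))^3*(rational part) = -11*σ**2/2 + 40*σ/7 - 17/25.
Order-3 pole: residue = g''(a)/2; g''(-11/9) = -11, so the residue is -11/2.
List the singular points by increasing real part (a conjugate pair: the negative imaginary part first).


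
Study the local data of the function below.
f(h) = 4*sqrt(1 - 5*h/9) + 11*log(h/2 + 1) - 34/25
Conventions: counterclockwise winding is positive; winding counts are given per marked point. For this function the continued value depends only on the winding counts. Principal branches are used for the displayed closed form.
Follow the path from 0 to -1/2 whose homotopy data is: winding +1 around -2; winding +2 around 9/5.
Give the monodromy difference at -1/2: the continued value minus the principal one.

Continued minus principal equals (22)*pi*i.

The rational part is single-valued and drops out of the difference; each branch term changes only by its own monodromy.
(11)*log(1 - h/(-2)): each positive loop around -2 adds 2*pi*i to the log, so winding +1 contributes (11)*(1)*2*pi*i = (22)*pi*i.
(4)*sqrt(1 - h/(9/5)): winding +2 is even, the square root returns to the same sheet, contribution 0.
Summing the contributions at h = -1/2 gives (22)*pi*i.


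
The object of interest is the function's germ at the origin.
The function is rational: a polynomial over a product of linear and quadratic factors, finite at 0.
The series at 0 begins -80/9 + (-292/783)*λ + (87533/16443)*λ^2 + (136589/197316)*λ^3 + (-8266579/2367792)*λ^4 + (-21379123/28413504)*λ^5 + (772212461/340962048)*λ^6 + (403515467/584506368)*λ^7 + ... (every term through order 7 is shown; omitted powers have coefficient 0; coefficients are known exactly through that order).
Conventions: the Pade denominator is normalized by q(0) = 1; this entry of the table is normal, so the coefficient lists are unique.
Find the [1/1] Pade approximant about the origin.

Taylor coefficients needed (read off): a_0 = -80/9, a_1 = -292/783, a_2 = 87533/16443.
Write the denominator as Q(λ) = 1 + q1*λ. Requiring Q*f - P = O(λ^3) with deg P <= 1 kills the coefficients of λ^2..λ^2 in Q*f:
  λ^2: a_2 + q1*a_1 = 0, i.e. 87533/16443 + (-292/783)*q1 = 0.
Solving this linear system: q1 = 87533/6132.
The numerator is Q*f truncated at degree 1: P0 = a_0 = -80/9; P1 = a_1 + q1*a_0 = -16972784/133371.

The Pade approximant has numerator coefficients [-80/9, -16972784/133371]; denominator coefficients [1, 87533/6132].


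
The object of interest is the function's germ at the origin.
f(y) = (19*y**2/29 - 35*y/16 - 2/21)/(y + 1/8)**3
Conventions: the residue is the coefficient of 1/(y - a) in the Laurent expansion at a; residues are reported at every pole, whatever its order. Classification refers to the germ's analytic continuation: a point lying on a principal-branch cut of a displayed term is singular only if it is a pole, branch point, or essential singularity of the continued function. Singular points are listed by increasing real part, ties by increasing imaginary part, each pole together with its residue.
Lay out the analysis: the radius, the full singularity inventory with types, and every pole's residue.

Denominator factor (y + 1/8)^3: pole of order 3 at -1/8, modulus 1/8.
The radius of convergence is the smallest modulus among the singular points: 1/8.
At the order-3 pole -1/8 set g(y) = (y - (-1/8))^3*f(y) = 19*y**2/29 - 35*y/16 - 2/21.
Order-3 pole: residue = g''(a)/2; g''(-1/8) = 38/29, so the residue is 19/29.

Radius of convergence at 0: 1/8.
At -1/8: a pole of order 3; residue 19/29.
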